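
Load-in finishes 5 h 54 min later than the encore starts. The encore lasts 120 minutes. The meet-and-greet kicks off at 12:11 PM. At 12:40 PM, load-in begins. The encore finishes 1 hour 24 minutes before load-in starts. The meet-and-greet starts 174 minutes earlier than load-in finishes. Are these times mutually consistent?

No

The encore ends at 12:40 PM − 84 min = 11:16 AM.
The encore starts at 11:16 AM − 120 min = 9:16 AM.
Load-in ends at 9:16 AM + 354 min = 3:10 PM.
The meet-and-greet starts at 3:10 PM − 174 min = 12:16 PM.
But the meet-and-greet is also said to start at 12:11 PM — a 5-minute conflict.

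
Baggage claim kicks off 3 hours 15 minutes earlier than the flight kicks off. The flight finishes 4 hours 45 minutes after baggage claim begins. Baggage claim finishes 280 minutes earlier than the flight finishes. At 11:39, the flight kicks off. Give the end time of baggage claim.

Baggage claim starts at 11:39 − 195 min = 08:24.
The flight ends at 08:24 + 285 min = 13:09.
Baggage claim ends at 13:09 − 280 min = 08:29.

08:29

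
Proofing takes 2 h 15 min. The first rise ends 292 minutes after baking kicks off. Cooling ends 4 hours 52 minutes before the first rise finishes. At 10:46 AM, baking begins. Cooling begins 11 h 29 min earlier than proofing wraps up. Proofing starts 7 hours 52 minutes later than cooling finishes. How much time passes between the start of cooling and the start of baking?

1 h 22 min

The first rise ends at 10:46 AM + 292 min = 3:38 PM.
Cooling ends at 3:38 PM − 292 min = 10:46 AM.
Proofing starts at 10:46 AM + 472 min = 6:38 PM.
Proofing ends at 6:38 PM + 135 min = 8:53 PM.
Cooling starts at 8:53 PM − 689 min = 9:24 AM.
From 9:24 AM to 10:46 AM is 1 h 22 min.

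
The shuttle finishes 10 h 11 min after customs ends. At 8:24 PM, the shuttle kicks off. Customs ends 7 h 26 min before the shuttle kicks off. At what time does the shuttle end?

Customs ends at 8:24 PM − 446 min = 12:58 PM.
The shuttle ends at 12:58 PM + 611 min = 11:09 PM.

11:09 PM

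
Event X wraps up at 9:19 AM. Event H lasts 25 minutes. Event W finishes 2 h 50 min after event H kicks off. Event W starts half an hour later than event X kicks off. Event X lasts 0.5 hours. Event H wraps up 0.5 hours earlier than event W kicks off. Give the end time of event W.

Event X starts at 9:19 AM − 30 min = 8:49 AM.
Event W starts at 8:49 AM + 30 min = 9:19 AM.
Event H ends at 9:19 AM − 30 min = 8:49 AM.
Event H starts at 8:49 AM − 25 min = 8:24 AM.
Event W ends at 8:24 AM + 170 min = 11:14 AM.

11:14 AM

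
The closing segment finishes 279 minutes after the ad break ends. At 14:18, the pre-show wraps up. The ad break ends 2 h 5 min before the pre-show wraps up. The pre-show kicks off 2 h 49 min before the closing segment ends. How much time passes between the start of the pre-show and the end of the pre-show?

The ad break ends at 14:18 − 125 min = 12:13.
The closing segment ends at 12:13 + 279 min = 16:52.
The pre-show starts at 16:52 − 169 min = 14:03.
From 14:03 to 14:18 is 15 minutes.

15 minutes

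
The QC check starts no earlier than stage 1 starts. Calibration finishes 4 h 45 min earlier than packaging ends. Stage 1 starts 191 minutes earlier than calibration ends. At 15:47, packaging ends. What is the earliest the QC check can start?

07:51

Calibration ends at 15:47 − 285 min = 11:02.
Stage 1 starts at 11:02 − 191 min = 07:51.
The QC check is bounded by stage 1, so the earliest it can start is 07:51.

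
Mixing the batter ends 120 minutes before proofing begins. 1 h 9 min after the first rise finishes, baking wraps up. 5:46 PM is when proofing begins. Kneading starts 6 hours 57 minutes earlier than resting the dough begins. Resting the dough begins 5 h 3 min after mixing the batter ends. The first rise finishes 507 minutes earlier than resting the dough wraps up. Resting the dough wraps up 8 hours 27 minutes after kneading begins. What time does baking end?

3:01 PM

Mixing the batter ends at 5:46 PM − 120 min = 3:46 PM.
Resting the dough starts at 3:46 PM + 303 min = 8:49 PM.
Kneading starts at 8:49 PM − 417 min = 1:52 PM.
Resting the dough ends at 1:52 PM + 507 min = 10:19 PM.
The first rise ends at 10:19 PM − 507 min = 1:52 PM.
Baking ends at 1:52 PM + 69 min = 3:01 PM.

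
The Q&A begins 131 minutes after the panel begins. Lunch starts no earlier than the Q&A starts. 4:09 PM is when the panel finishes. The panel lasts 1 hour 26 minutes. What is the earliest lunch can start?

The panel starts at 4:09 PM − 86 min = 2:43 PM.
The Q&A starts at 2:43 PM + 131 min = 4:54 PM.
Lunch is bounded by the Q&A, so the earliest it can start is 4:54 PM.

4:54 PM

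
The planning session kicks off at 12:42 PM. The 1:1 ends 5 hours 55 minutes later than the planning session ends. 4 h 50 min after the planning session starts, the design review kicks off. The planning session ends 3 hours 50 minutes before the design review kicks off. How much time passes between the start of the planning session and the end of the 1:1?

6 hours 55 minutes

The design review starts at 12:42 PM + 290 min = 5:32 PM.
The planning session ends at 5:32 PM − 230 min = 1:42 PM.
The 1:1 ends at 1:42 PM + 355 min = 7:37 PM.
From 12:42 PM to 7:37 PM is 6 hours 55 minutes.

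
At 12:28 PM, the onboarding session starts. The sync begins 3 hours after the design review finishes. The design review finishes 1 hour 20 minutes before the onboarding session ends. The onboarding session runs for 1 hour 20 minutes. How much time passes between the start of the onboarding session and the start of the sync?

The onboarding session ends at 12:28 PM + 80 min = 1:48 PM.
The design review ends at 1:48 PM − 80 min = 12:28 PM.
The sync starts at 12:28 PM + 180 min = 3:28 PM.
From 12:28 PM to 3:28 PM is 180 minutes.

180 minutes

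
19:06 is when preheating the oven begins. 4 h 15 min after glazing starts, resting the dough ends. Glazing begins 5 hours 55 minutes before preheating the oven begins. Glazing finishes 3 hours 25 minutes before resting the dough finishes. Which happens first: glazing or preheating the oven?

glazing

Glazing starts at 19:06 − 355 min = 13:11.
Glazing starts at 13:11 and preheating the oven starts at 19:06, so glazing is first.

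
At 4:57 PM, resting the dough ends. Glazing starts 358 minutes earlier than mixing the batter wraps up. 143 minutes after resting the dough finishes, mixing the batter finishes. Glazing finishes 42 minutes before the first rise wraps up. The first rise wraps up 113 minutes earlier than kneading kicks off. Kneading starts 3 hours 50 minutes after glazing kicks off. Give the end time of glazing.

2:37 PM

Mixing the batter ends at 4:57 PM + 143 min = 7:20 PM.
Glazing starts at 7:20 PM − 358 min = 1:22 PM.
Kneading starts at 1:22 PM + 230 min = 5:12 PM.
The first rise ends at 5:12 PM − 113 min = 3:19 PM.
Glazing ends at 3:19 PM − 42 min = 2:37 PM.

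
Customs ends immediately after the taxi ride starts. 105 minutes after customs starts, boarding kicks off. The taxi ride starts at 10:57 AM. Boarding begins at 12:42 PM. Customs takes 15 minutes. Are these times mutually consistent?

No

Customs ends at 10:57 AM.
Customs starts at 10:57 AM − 15 min = 10:42 AM.
Boarding starts at 10:42 AM + 105 min = 12:27 PM.
But boarding is also said to start at 12:42 PM — a 15-minute conflict.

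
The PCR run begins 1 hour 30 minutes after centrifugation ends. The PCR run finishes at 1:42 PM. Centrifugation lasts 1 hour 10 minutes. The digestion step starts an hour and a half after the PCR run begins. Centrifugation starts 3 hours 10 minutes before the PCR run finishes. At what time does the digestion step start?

2:42 PM

Centrifugation starts at 1:42 PM − 190 min = 10:32 AM.
Centrifugation ends at 10:32 AM + 70 min = 11:42 AM.
The PCR run starts at 11:42 AM + 90 min = 1:12 PM.
The digestion step starts at 1:12 PM + 90 min = 2:42 PM.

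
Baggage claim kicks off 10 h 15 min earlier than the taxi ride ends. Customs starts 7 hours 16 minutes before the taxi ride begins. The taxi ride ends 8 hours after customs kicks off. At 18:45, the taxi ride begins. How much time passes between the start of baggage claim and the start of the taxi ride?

Customs starts at 18:45 − 436 min = 11:29.
The taxi ride ends at 11:29 + 480 min = 19:29.
Baggage claim starts at 19:29 − 615 min = 09:14.
From 09:14 to 18:45 is 9 hours 31 minutes.

9 hours 31 minutes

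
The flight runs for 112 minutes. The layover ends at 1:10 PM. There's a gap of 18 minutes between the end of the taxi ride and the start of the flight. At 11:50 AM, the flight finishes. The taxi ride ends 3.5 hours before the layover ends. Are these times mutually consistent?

Yes

The taxi ride ends at 1:10 PM − 210 min = 9:40 AM.
The flight starts at 9:40 AM + 18 min = 9:58 AM.
The flight ends at 9:58 AM + 112 min = 11:50 AM.
That matches the stated 11:50 AM, so the schedule is consistent.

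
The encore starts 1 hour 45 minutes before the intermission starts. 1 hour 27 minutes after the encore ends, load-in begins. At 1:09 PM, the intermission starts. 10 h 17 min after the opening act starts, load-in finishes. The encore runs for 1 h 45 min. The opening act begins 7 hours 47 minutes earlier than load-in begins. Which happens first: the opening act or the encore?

The encore starts at 1:09 PM − 105 min = 11:24 AM.
The encore ends at 11:24 AM + 105 min = 1:09 PM.
Load-in starts at 1:09 PM + 87 min = 2:36 PM.
The opening act starts at 2:36 PM − 467 min = 6:49 AM.
The opening act starts at 6:49 AM and the encore starts at 11:24 AM, so the opening act is first.

the opening act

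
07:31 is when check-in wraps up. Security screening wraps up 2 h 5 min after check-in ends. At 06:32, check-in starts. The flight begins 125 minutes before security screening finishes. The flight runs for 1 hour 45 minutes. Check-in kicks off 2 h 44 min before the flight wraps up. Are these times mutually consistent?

Security screening ends at 07:31 + 125 min = 09:36.
The flight starts at 09:36 − 125 min = 07:31.
The flight ends at 07:31 + 105 min = 09:16.
Check-in starts at 09:16 − 164 min = 06:32.
That matches the stated 06:32, so the schedule is consistent.

Yes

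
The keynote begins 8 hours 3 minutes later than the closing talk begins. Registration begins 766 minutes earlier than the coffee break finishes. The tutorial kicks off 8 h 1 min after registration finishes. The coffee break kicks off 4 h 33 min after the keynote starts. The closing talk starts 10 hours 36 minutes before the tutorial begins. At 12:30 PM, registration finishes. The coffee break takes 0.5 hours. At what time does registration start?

10:15 AM

The tutorial starts at 12:30 PM + 481 min = 8:31 PM.
The closing talk starts at 8:31 PM − 636 min = 9:55 AM.
The keynote starts at 9:55 AM + 483 min = 5:58 PM.
The coffee break starts at 5:58 PM + 273 min = 10:31 PM.
The coffee break ends at 10:31 PM + 30 min = 11:01 PM.
Registration starts at 11:01 PM − 766 min = 10:15 AM.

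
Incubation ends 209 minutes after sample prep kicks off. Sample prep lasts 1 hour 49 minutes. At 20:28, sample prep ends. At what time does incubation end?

Sample prep starts at 20:28 − 109 min = 18:39.
Incubation ends at 18:39 + 209 min = 22:08.

22:08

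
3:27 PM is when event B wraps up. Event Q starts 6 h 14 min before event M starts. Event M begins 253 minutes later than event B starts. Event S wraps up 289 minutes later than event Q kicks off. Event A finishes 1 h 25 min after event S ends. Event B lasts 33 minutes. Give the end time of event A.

7:07 PM

Event B starts at 3:27 PM − 33 min = 2:54 PM.
Event M starts at 2:54 PM + 253 min = 7:07 PM.
Event Q starts at 7:07 PM − 374 min = 12:53 PM.
Event S ends at 12:53 PM + 289 min = 5:42 PM.
Event A ends at 5:42 PM + 85 min = 7:07 PM.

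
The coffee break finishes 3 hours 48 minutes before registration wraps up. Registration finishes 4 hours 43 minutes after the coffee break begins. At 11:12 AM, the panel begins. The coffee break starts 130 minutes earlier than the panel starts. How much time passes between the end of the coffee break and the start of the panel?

1 hour 15 minutes

The coffee break starts at 11:12 AM − 130 min = 9:02 AM.
Registration ends at 9:02 AM + 283 min = 1:45 PM.
The coffee break ends at 1:45 PM − 228 min = 9:57 AM.
From 9:57 AM to 11:12 AM is 1 hour 15 minutes.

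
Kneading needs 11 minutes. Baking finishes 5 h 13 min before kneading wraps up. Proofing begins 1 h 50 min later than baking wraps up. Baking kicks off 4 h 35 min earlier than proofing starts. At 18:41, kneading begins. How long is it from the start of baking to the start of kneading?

Kneading ends at 18:41 + 11 min = 18:52.
Baking ends at 18:52 − 313 min = 13:39.
Proofing starts at 13:39 + 110 min = 15:29.
Baking starts at 15:29 − 275 min = 10:54.
From 10:54 to 18:41 is 467 minutes.

467 minutes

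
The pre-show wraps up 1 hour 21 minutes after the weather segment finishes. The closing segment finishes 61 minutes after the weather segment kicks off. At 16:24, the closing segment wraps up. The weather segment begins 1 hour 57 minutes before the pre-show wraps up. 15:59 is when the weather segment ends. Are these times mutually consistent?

Yes

The pre-show ends at 15:59 + 81 min = 17:20.
The weather segment starts at 17:20 − 117 min = 15:23.
The closing segment ends at 15:23 + 61 min = 16:24.
That matches the stated 16:24, so the schedule is consistent.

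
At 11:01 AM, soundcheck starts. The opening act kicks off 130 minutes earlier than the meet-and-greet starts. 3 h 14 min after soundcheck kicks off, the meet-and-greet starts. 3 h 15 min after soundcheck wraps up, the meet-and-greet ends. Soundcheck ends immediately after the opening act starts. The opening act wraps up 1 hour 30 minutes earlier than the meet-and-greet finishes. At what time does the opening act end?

The meet-and-greet starts at 11:01 AM + 194 min = 2:15 PM.
The opening act starts at 2:15 PM − 130 min = 12:05 PM.
So soundcheck ends at 12:05 PM.
The meet-and-greet ends at 12:05 PM + 195 min = 3:20 PM.
The opening act ends at 3:20 PM − 90 min = 1:50 PM.

1:50 PM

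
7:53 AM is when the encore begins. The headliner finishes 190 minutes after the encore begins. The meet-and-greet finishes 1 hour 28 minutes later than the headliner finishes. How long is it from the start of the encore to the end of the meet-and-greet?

4 h 38 min

The headliner ends at 7:53 AM + 190 min = 11:03 AM.
The meet-and-greet ends at 11:03 AM + 88 min = 12:31 PM.
From 7:53 AM to 12:31 PM is 4 h 38 min.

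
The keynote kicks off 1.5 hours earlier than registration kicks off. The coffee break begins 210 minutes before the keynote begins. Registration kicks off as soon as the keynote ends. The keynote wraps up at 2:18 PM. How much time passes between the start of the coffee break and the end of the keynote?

300 minutes

Registration starts at 2:18 PM.
The keynote starts at 2:18 PM − 90 min = 12:48 PM.
The coffee break starts at 12:48 PM − 210 min = 9:18 AM.
From 9:18 AM to 2:18 PM is 300 minutes.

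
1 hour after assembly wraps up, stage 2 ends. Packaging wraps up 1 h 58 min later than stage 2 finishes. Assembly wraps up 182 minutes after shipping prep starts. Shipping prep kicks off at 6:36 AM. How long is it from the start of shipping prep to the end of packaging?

Assembly ends at 6:36 AM + 182 min = 9:38 AM.
Stage 2 ends at 9:38 AM + 60 min = 10:38 AM.
Packaging ends at 10:38 AM + 118 min = 12:36 PM.
From 6:36 AM to 12:36 PM is 360 minutes.

360 minutes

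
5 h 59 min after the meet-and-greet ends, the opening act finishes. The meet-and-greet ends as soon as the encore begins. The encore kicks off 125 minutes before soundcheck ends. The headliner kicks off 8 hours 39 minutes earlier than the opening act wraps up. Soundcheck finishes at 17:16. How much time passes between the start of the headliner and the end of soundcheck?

4 hours 45 minutes

The encore starts at 17:16 − 125 min = 15:11.
So the meet-and-greet ends at 15:11.
The opening act ends at 15:11 + 359 min = 21:10.
The headliner starts at 21:10 − 519 min = 12:31.
From 12:31 to 17:16 is 4 hours 45 minutes.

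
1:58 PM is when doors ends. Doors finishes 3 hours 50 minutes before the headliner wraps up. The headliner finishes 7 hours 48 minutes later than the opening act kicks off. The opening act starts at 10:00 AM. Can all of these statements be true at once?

Yes

The headliner ends at 10:00 AM + 468 min = 5:48 PM.
Doors ends at 5:48 PM − 230 min = 1:58 PM.
That matches the stated 1:58 PM, so the schedule is consistent.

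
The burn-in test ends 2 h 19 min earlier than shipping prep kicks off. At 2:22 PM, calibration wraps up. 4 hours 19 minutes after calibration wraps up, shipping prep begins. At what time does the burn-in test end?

Shipping prep starts at 2:22 PM + 259 min = 6:41 PM.
The burn-in test ends at 6:41 PM − 139 min = 4:22 PM.

4:22 PM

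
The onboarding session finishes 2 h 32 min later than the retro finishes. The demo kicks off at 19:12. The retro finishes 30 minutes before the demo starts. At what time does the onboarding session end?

The retro ends at 19:12 − 30 min = 18:42.
The onboarding session ends at 18:42 + 152 min = 21:14.

21:14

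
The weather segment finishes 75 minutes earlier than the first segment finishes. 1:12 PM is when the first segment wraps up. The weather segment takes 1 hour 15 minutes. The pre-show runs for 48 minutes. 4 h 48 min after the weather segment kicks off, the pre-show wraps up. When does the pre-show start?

The weather segment ends at 1:12 PM − 75 min = 11:57 AM.
The weather segment starts at 11:57 AM − 75 min = 10:42 AM.
The pre-show ends at 10:42 AM + 288 min = 3:30 PM.
The pre-show starts at 3:30 PM − 48 min = 2:42 PM.

2:42 PM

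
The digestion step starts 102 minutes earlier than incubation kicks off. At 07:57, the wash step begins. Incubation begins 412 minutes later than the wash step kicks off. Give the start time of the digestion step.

13:07

Incubation starts at 07:57 + 412 min = 14:49.
The digestion step starts at 14:49 − 102 min = 13:07.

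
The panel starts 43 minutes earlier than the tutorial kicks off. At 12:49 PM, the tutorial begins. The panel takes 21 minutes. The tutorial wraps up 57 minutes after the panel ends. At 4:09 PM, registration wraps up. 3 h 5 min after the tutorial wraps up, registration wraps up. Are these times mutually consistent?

The panel starts at 12:49 PM − 43 min = 12:06 PM.
The panel ends at 12:06 PM + 21 min = 12:27 PM.
The tutorial ends at 12:27 PM + 57 min = 1:24 PM.
Registration ends at 1:24 PM + 185 min = 4:29 PM.
But registration is also said to end at 4:09 PM — a 20-minute conflict.

No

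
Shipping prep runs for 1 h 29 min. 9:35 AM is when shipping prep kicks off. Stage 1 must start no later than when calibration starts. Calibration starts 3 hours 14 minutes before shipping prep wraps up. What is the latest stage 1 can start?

7:50 AM

Shipping prep ends at 9:35 AM + 89 min = 11:04 AM.
Calibration starts at 11:04 AM − 194 min = 7:50 AM.
Stage 1 is bounded by calibration, so the latest it can start is 7:50 AM.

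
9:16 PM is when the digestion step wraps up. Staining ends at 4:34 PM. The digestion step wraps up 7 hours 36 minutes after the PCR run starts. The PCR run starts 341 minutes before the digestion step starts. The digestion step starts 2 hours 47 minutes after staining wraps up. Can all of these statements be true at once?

The digestion step starts at 4:34 PM + 167 min = 7:21 PM.
The PCR run starts at 7:21 PM − 341 min = 1:40 PM.
The digestion step ends at 1:40 PM + 456 min = 9:16 PM.
That matches the stated 9:16 PM, so the schedule is consistent.

Yes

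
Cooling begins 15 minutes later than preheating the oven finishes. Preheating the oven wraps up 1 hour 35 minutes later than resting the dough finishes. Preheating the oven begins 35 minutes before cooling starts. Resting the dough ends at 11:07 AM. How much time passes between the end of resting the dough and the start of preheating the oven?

Preheating the oven ends at 11:07 AM + 95 min = 12:42 PM.
Cooling starts at 12:42 PM + 15 min = 12:57 PM.
Preheating the oven starts at 12:57 PM − 35 min = 12:22 PM.
From 11:07 AM to 12:22 PM is 75 minutes.

75 minutes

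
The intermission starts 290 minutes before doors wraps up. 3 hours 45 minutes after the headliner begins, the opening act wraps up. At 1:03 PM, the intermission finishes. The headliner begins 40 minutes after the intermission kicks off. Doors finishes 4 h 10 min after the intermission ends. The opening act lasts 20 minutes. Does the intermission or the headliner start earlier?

the intermission

Doors ends at 1:03 PM + 250 min = 5:13 PM.
The intermission starts at 5:13 PM − 290 min = 12:23 PM.
The headliner starts at 12:23 PM + 40 min = 1:03 PM.
The intermission starts at 12:23 PM and the headliner starts at 1:03 PM, so the intermission is first.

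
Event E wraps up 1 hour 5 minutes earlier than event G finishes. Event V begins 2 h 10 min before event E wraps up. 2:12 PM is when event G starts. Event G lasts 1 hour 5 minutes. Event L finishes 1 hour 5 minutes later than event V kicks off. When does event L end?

1:07 PM

Event G ends at 2:12 PM + 65 min = 3:17 PM.
Event E ends at 3:17 PM − 65 min = 2:12 PM.
Event V starts at 2:12 PM − 130 min = 12:02 PM.
Event L ends at 12:02 PM + 65 min = 1:07 PM.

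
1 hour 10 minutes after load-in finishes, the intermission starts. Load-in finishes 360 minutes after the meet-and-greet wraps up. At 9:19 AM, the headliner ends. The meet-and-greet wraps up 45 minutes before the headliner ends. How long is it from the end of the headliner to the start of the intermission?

The meet-and-greet ends at 9:19 AM − 45 min = 8:34 AM.
Load-in ends at 8:34 AM + 360 min = 2:34 PM.
The intermission starts at 2:34 PM + 70 min = 3:44 PM.
From 9:19 AM to 3:44 PM is 385 minutes.

385 minutes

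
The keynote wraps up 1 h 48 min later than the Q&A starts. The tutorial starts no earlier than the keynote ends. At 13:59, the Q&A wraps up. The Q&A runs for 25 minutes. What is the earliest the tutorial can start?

15:22

The Q&A starts at 13:59 − 25 min = 13:34.
The keynote ends at 13:34 + 108 min = 15:22.
The tutorial is bounded by the keynote, so the earliest it can start is 15:22.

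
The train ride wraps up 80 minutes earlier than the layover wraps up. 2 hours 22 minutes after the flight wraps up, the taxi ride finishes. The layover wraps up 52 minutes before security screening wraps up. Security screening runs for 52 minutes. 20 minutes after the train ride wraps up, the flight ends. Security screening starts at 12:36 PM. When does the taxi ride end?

1:58 PM

Security screening ends at 12:36 PM + 52 min = 1:28 PM.
The layover ends at 1:28 PM − 52 min = 12:36 PM.
The train ride ends at 12:36 PM − 80 min = 11:16 AM.
The flight ends at 11:16 AM + 20 min = 11:36 AM.
The taxi ride ends at 11:36 AM + 142 min = 1:58 PM.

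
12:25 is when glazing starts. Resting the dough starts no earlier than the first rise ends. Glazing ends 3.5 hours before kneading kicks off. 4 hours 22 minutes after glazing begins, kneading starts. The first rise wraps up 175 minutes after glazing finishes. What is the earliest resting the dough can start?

Kneading starts at 12:25 + 262 min = 16:47.
Glazing ends at 16:47 − 210 min = 13:17.
The first rise ends at 13:17 + 175 min = 16:12.
Resting the dough is bounded by the first rise, so the earliest it can start is 16:12.

16:12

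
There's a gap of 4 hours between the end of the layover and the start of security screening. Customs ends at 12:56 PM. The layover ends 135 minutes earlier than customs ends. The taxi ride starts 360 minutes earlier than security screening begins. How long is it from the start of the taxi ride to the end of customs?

The layover ends at 12:56 PM − 135 min = 10:41 AM.
Security screening starts at 10:41 AM + 240 min = 2:41 PM.
The taxi ride starts at 2:41 PM − 360 min = 8:41 AM.
From 8:41 AM to 12:56 PM is 255 minutes.

255 minutes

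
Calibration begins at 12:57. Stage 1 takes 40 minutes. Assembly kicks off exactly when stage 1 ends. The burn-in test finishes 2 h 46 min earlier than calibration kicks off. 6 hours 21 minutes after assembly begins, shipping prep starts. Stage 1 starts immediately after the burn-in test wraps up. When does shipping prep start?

The burn-in test ends at 12:57 − 166 min = 10:11.
So stage 1 starts at 10:11.
Stage 1 ends at 10:11 + 40 min = 10:51.
So assembly starts at 10:51.
Shipping prep starts at 10:51 + 381 min = 17:12.

17:12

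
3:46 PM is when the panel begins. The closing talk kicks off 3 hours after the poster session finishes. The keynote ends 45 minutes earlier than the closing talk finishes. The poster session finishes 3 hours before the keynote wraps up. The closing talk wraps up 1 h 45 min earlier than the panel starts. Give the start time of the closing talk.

The closing talk ends at 3:46 PM − 105 min = 2:01 PM.
The keynote ends at 2:01 PM − 45 min = 1:16 PM.
The poster session ends at 1:16 PM − 180 min = 10:16 AM.
The closing talk starts at 10:16 AM + 180 min = 1:16 PM.

1:16 PM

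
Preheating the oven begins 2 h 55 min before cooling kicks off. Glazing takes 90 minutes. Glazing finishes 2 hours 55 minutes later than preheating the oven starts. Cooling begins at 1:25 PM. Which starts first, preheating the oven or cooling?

Preheating the oven starts at 1:25 PM − 175 min = 10:30 AM.
Preheating the oven starts at 10:30 AM and cooling starts at 1:25 PM, so preheating the oven is first.

preheating the oven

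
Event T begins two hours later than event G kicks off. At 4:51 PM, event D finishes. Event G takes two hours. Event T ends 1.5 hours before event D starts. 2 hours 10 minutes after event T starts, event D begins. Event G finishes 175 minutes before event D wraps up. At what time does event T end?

2:36 PM

Event G ends at 4:51 PM − 175 min = 1:56 PM.
Event G starts at 1:56 PM − 120 min = 11:56 AM.
Event T starts at 11:56 AM + 120 min = 1:56 PM.
Event D starts at 1:56 PM + 130 min = 4:06 PM.
Event T ends at 4:06 PM − 90 min = 2:36 PM.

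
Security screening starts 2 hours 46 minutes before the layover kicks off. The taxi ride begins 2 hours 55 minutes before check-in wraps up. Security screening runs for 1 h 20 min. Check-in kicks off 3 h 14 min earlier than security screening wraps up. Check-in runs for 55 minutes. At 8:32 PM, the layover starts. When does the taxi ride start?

Security screening starts at 8:32 PM − 166 min = 5:46 PM.
Security screening ends at 5:46 PM + 80 min = 7:06 PM.
Check-in starts at 7:06 PM − 194 min = 3:52 PM.
Check-in ends at 3:52 PM + 55 min = 4:47 PM.
The taxi ride starts at 4:47 PM − 175 min = 1:52 PM.

1:52 PM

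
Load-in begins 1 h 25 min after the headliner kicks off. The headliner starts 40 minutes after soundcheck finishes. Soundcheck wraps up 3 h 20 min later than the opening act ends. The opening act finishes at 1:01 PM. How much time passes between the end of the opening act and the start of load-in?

325 minutes

Soundcheck ends at 1:01 PM + 200 min = 4:21 PM.
The headliner starts at 4:21 PM + 40 min = 5:01 PM.
Load-in starts at 5:01 PM + 85 min = 6:26 PM.
From 1:01 PM to 6:26 PM is 325 minutes.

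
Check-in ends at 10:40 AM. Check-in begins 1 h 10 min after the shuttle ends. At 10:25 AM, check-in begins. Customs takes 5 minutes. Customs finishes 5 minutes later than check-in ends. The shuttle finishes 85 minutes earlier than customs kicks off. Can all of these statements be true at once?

Customs ends at 10:40 AM + 5 min = 10:45 AM.
Customs starts at 10:45 AM − 5 min = 10:40 AM.
The shuttle ends at 10:40 AM − 85 min = 9:15 AM.
Check-in starts at 9:15 AM + 70 min = 10:25 AM.
That matches the stated 10:25 AM, so the schedule is consistent.

Yes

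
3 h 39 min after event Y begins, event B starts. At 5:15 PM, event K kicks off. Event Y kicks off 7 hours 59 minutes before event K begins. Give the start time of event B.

12:55 PM

Event Y starts at 5:15 PM − 479 min = 9:16 AM.
Event B starts at 9:16 AM + 219 min = 12:55 PM.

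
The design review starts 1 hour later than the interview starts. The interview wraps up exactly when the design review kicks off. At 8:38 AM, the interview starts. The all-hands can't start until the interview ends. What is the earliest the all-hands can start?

9:38 AM

The design review starts at 8:38 AM + 60 min = 9:38 AM.
So the interview ends at 9:38 AM.
The all-hands is bounded by the interview, so the earliest it can start is 9:38 AM.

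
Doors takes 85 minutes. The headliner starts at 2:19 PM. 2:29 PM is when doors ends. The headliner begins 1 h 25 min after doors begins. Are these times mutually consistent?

Doors starts at 2:29 PM − 85 min = 1:04 PM.
The headliner starts at 1:04 PM + 85 min = 2:29 PM.
But the headliner is also said to start at 2:19 PM — a 10-minute conflict.

No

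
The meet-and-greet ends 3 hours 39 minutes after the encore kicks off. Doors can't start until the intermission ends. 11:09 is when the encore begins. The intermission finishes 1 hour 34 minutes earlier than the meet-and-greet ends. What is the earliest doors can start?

13:14

The meet-and-greet ends at 11:09 + 219 min = 14:48.
The intermission ends at 14:48 − 94 min = 13:14.
Doors is bounded by the intermission, so the earliest it can start is 13:14.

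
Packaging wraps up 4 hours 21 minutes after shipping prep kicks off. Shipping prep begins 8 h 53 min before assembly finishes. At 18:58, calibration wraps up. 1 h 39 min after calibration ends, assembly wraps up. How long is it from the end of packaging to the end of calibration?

Assembly ends at 18:58 + 99 min = 20:37.
Shipping prep starts at 20:37 − 533 min = 11:44.
Packaging ends at 11:44 + 261 min = 16:05.
From 16:05 to 18:58 is 173 minutes.

173 minutes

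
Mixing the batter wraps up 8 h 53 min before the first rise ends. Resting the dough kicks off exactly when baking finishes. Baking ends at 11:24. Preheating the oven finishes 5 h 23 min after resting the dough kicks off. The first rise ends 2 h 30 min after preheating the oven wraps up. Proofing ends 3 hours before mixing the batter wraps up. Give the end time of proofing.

Resting the dough starts at 11:24.
Preheating the oven ends at 11:24 + 323 min = 16:47.
The first rise ends at 16:47 + 150 min = 19:17.
Mixing the batter ends at 19:17 − 533 min = 10:24.
Proofing ends at 10:24 − 180 min = 07:24.

07:24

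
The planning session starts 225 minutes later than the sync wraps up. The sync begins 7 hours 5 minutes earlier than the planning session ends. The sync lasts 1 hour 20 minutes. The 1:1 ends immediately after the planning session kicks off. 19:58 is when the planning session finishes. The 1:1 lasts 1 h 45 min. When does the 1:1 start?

The sync starts at 19:58 − 425 min = 12:53.
The sync ends at 12:53 + 80 min = 14:13.
The planning session starts at 14:13 + 225 min = 17:58.
So the 1:1 ends at 17:58.
The 1:1 starts at 17:58 − 105 min = 16:13.

16:13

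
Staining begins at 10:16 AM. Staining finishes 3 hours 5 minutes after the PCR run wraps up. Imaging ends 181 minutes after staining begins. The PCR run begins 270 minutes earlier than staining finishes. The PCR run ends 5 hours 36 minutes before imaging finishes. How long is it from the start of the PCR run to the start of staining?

Imaging ends at 10:16 AM + 181 min = 1:17 PM.
The PCR run ends at 1:17 PM − 336 min = 7:41 AM.
Staining ends at 7:41 AM + 185 min = 10:46 AM.
The PCR run starts at 10:46 AM − 270 min = 6:16 AM.
From 6:16 AM to 10:16 AM is 4 hours.

4 hours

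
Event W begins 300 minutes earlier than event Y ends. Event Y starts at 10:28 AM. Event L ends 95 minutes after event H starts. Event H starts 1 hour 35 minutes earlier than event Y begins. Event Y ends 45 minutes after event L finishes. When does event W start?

Event H starts at 10:28 AM − 95 min = 8:53 AM.
Event L ends at 8:53 AM + 95 min = 10:28 AM.
Event Y ends at 10:28 AM + 45 min = 11:13 AM.
Event W starts at 11:13 AM − 300 min = 6:13 AM.

6:13 AM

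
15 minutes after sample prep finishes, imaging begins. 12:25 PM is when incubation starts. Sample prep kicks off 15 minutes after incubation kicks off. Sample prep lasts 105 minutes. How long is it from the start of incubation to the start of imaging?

Sample prep starts at 12:25 PM + 15 min = 12:40 PM.
Sample prep ends at 12:40 PM + 105 min = 2:25 PM.
Imaging starts at 2:25 PM + 15 min = 2:40 PM.
From 12:25 PM to 2:40 PM is 2 h 15 min.

2 h 15 min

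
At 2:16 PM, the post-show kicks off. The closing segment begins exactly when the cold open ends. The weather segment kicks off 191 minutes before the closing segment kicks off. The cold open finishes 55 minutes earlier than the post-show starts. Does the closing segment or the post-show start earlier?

The cold open ends at 2:16 PM − 55 min = 1:21 PM.
So the closing segment starts at 1:21 PM.
The closing segment starts at 1:21 PM and the post-show starts at 2:16 PM, so the closing segment is first.

the closing segment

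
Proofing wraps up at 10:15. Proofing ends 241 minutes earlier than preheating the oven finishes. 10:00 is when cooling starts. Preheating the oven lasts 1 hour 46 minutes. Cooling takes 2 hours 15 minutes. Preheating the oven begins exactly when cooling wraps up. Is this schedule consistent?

No

Cooling ends at 10:00 + 135 min = 12:15.
So preheating the oven starts at 12:15.
Preheating the oven ends at 12:15 + 106 min = 14:01.
Proofing ends at 14:01 − 241 min = 10:00.
But proofing is also said to end at 10:15 — a 15-minute conflict.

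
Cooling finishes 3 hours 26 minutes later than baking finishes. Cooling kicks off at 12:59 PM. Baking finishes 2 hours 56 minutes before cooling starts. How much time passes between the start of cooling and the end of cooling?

Baking ends at 12:59 PM − 176 min = 10:03 AM.
Cooling ends at 10:03 AM + 206 min = 1:29 PM.
From 12:59 PM to 1:29 PM is 0.5 hours.

0.5 hours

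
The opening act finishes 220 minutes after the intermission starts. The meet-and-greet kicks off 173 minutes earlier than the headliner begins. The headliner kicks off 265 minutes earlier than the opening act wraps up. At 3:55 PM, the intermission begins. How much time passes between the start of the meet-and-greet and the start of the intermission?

3 hours 38 minutes

The opening act ends at 3:55 PM + 220 min = 7:35 PM.
The headliner starts at 7:35 PM − 265 min = 3:10 PM.
The meet-and-greet starts at 3:10 PM − 173 min = 12:17 PM.
From 12:17 PM to 3:55 PM is 3 hours 38 minutes.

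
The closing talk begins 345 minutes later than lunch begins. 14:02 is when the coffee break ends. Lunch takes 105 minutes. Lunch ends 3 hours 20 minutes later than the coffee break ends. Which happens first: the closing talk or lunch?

lunch

Lunch ends at 14:02 + 200 min = 17:22.
Lunch starts at 17:22 − 105 min = 15:37.
The closing talk starts at 15:37 + 345 min = 21:22.
The closing talk starts at 21:22 and lunch starts at 15:37, so lunch is first.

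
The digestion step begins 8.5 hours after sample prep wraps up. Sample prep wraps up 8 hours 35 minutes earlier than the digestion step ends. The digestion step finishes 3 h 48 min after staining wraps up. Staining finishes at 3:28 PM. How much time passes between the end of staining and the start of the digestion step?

The digestion step ends at 3:28 PM + 228 min = 7:16 PM.
Sample prep ends at 7:16 PM − 515 min = 10:41 AM.
The digestion step starts at 10:41 AM + 510 min = 7:11 PM.
From 3:28 PM to 7:11 PM is 3 hours 43 minutes.

3 hours 43 minutes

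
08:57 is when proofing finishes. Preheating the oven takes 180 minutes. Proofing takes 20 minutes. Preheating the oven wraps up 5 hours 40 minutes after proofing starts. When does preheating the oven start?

11:17

Proofing starts at 08:57 − 20 min = 08:37.
Preheating the oven ends at 08:37 + 340 min = 14:17.
Preheating the oven starts at 14:17 − 180 min = 11:17.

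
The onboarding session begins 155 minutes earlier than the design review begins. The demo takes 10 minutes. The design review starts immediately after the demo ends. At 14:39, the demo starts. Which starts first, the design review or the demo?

the demo

The demo ends at 14:39 + 10 min = 14:49.
So the design review starts at 14:49.
The design review starts at 14:49 and the demo starts at 14:39, so the demo is first.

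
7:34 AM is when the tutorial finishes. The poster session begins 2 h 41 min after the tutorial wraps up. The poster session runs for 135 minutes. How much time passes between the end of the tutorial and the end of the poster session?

4 hours 56 minutes

The poster session starts at 7:34 AM + 161 min = 10:15 AM.
The poster session ends at 10:15 AM + 135 min = 12:30 PM.
From 7:34 AM to 12:30 PM is 4 hours 56 minutes.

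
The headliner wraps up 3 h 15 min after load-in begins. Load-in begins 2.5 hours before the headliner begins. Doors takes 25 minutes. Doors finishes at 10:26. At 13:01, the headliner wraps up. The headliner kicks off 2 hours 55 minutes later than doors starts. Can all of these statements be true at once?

No

Doors starts at 10:26 − 25 min = 10:01.
The headliner starts at 10:01 + 175 min = 12:56.
Load-in starts at 12:56 − 150 min = 10:26.
The headliner ends at 10:26 + 195 min = 13:41.
But the headliner is also said to end at 13:01 — a 40-minute conflict.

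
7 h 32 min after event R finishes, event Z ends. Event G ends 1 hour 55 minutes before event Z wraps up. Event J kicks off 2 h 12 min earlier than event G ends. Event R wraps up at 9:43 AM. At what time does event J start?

1:08 PM

Event Z ends at 9:43 AM + 452 min = 5:15 PM.
Event G ends at 5:15 PM − 115 min = 3:20 PM.
Event J starts at 3:20 PM − 132 min = 1:08 PM.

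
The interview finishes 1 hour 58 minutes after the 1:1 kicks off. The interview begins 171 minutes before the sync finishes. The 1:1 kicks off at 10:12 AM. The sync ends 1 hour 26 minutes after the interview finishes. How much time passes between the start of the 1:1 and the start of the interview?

The interview ends at 10:12 AM + 118 min = 12:10 PM.
The sync ends at 12:10 PM + 86 min = 1:36 PM.
The interview starts at 1:36 PM − 171 min = 10:45 AM.
From 10:12 AM to 10:45 AM is 33 minutes.

33 minutes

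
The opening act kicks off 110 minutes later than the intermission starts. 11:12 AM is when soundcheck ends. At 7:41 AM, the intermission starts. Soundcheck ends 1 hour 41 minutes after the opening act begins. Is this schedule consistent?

Yes

The opening act starts at 7:41 AM + 110 min = 9:31 AM.
Soundcheck ends at 9:31 AM + 101 min = 11:12 AM.
That matches the stated 11:12 AM, so the schedule is consistent.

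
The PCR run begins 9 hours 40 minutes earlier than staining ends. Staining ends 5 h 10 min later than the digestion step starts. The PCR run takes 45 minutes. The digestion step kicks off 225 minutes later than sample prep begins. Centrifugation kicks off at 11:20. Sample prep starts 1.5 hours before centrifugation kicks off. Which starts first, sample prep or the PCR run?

the PCR run

Sample prep starts at 11:20 − 90 min = 09:50.
The digestion step starts at 09:50 + 225 min = 13:35.
Staining ends at 13:35 + 310 min = 18:45.
The PCR run starts at 18:45 − 580 min = 09:05.
Sample prep starts at 09:50 and the PCR run starts at 09:05, so the PCR run is first.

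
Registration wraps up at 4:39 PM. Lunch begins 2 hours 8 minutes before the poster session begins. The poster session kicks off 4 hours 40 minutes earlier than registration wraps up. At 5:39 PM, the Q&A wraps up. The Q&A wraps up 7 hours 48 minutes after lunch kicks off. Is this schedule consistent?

The poster session starts at 4:39 PM − 280 min = 11:59 AM.
Lunch starts at 11:59 AM − 128 min = 9:51 AM.
The Q&A ends at 9:51 AM + 468 min = 5:39 PM.
That matches the stated 5:39 PM, so the schedule is consistent.

Yes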